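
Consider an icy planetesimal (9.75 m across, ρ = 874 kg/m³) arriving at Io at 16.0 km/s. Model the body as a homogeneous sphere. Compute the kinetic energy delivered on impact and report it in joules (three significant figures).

E ≈ 5.43 × 10^13 J

v = 16000 m/s.
Mass m = (π/6) ρ d³ = (π/6) × 874 × (9.75)³ = 4.242 × 10^5 kg
E = ½ m v² = 0.5 × 4.242 × 10^5 × (16000)² = 5.430 × 10^13 J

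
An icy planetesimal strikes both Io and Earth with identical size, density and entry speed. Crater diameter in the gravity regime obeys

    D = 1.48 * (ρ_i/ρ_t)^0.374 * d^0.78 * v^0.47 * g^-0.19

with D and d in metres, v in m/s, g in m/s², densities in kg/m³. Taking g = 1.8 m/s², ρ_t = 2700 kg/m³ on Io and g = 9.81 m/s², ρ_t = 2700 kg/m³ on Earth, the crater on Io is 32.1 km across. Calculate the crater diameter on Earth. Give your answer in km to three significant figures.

The impactor-only factors (d, v, ρ_i) cancel in the ratio, leaving D_Earth/D_Io = (g_Earth/g_Io)^-0.19 · (ρ_t,Io/ρ_t,Earth)^0.374.
(9.81/1.8)^-0.19 = 5.450^-0.19 = 0.7246
(2700/2700)^0.374 = 1.000^0.374 = 1.000
Ratio = 0.7246 × 1.000 = 0.7246
D_Earth = 0.7246 × 32.1 km = 23.3 km

D ≈ 23.3 km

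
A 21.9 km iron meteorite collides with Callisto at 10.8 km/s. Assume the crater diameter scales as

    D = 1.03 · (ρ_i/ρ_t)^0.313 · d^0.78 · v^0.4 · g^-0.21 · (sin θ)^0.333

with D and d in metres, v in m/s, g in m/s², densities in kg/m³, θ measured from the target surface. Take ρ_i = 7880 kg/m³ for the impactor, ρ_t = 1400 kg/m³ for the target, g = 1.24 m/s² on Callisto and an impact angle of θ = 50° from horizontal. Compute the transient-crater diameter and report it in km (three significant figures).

D ≈ 154 km

In SI units: d = 21900 m, v = 10800 m/s.
(ρ_i/ρ_t)^0.313 = (7880/1400)^0.313 = 1.717
d^0.78 = 21900^0.78 = 2430
v^0.4 = 10800^0.4 = 41.06
g^-0.21 = 1.24^-0.21 = 0.9558
(sin 50°)^0.333 = 0.7660^0.333 = 0.9151
D = 1.03 × 1.717 × 2430 × 41.06 × 0.9558 × 0.9151 = 1.543 × 10^5 m
   = 154.3 km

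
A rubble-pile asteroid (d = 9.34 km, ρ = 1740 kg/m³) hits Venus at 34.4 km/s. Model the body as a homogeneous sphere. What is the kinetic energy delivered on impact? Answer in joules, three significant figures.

E ≈ 4.39 × 10^23 J

d = 9340 m; v = 34400 m/s.
Mass m = (π/6) ρ d³ = (π/6) × 1740 × (9340)³ = 7.423 × 10^14 kg
E = ½ m v² = 0.5 × 7.423 × 10^14 × (34400)² = 4.392 × 10^23 J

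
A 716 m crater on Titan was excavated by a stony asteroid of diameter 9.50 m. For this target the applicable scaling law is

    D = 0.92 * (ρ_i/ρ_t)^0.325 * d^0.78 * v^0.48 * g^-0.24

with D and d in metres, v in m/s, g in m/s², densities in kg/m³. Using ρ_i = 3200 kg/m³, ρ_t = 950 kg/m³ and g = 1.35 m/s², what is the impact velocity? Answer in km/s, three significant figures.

Rearranging for v: v = [D / (0.92 · (3200/950)^0.325 · 9.5^0.78 · 1.35^-0.24)]^(1/0.48).
(3200/950)^0.325 = 1.484
9.5^0.78 = 5.789
1.35^-0.24 = 0.9305
Denominator = 0.92 × 1.484 × 5.789 × 0.9305 = 7.354
D / 7.354 = 716 / 7.354 = 97.36
v = 97.36^(1/0.48) = 97.36^2.0833 = 13880 m/s

v ≈ 13.9 km/s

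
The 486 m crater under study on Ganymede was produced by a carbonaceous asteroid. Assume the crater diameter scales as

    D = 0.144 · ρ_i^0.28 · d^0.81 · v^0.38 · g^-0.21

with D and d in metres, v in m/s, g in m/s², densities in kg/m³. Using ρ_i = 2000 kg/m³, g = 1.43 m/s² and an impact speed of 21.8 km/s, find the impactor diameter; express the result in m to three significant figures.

Rearranging for d: d = [D / (0.144 · 2000^0.28 · 21800^0.38 · 1.43^-0.21)]^(1/0.81).
2000^0.28 = 8.400
21800^0.38 = 44.53
1.43^-0.21 = 0.9276
Denominator = 0.144 × 8.400 × 44.53 × 0.9276 = 49.96
D / 49.96 = 486 / 49.96 = 9.728
d = 9.728^(1/0.81) = 9.728^1.2346 = 16.59 m

d ≈ 16.6 m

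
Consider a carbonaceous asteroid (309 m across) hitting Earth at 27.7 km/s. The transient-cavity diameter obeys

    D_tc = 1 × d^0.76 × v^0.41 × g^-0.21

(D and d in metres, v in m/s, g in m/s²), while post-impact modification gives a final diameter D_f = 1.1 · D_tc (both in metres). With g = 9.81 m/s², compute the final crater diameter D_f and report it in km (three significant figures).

D_f ≈ 3.52 km

v = 27700 m/s.
d^0.76 = 309^0.76 = 78.05
v^0.41 = 27700^0.41 = 66.29
g^-0.21 = 9.81^-0.21 = 0.6191
D_tc = 1 × 78.05 × 66.29 × 0.6191 = 3203 m
D_f = 1.1 × 3203 = 3523 m
     = 3.523 km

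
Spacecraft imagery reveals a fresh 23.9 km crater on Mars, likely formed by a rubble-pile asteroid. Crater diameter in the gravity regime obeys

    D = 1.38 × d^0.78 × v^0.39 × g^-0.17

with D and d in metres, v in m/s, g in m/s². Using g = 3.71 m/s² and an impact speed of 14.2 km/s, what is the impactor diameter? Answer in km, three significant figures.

Rearranging for d: d = [D / (1.38 · 14200^0.39 · 3.71^-0.17)]^(1/0.78).
D = 23900 m.
14200^0.39 = 41.63
3.71^-0.17 = 0.8002
Denominator = 1.38 × 41.63 × 0.8002 = 45.97
D / 45.97 = 23900 / 45.97 = 519.9
d = 519.9^(1/0.78) = 519.9^1.2821 = 3034 m

d ≈ 3.03 km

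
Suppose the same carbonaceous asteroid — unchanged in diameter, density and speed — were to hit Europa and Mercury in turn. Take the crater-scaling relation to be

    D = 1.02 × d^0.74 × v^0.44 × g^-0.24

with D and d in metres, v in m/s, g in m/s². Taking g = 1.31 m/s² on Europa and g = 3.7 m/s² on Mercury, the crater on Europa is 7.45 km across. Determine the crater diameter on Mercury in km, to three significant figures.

D ≈ 5.81 km

All impactor-dependent factors cancel in the ratio, leaving D_Mercury/D_Europa = (g_Mercury/g_Europa)^-0.24.
(3.7/1.31)^-0.24 = 2.824^-0.24 = 0.7795
D_Mercury = 0.7795 × 7.45 km = 5.81 km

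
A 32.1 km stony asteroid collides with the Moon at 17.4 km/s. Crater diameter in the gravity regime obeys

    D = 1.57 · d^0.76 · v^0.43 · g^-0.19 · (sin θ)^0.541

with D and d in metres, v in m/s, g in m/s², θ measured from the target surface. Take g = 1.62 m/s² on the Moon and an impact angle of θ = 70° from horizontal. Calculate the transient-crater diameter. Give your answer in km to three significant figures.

In SI units: d = 32100 m, v = 17400 m/s.
d^0.76 = 32100^0.76 = 2660
v^0.43 = 17400^0.43 = 66.59
g^-0.19 = 1.62^-0.19 = 0.9124
(sin 70°)^0.541 = 0.9397^0.541 = 0.9669
D = 1.57 × 2660 × 66.59 × 0.9124 × 0.9669 = 2.453 × 10^5 m
   = 245.3 km

D ≈ 245 km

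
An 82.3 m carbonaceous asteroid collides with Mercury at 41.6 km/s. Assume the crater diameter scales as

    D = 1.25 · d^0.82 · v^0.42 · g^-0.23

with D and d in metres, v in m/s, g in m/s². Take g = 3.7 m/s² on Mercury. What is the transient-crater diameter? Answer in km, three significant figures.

D ≈ 3.00 km

In SI units: v = 41600 m/s.
d^0.82 = 82.3^0.82 = 37.21
v^0.42 = 41600^0.42 = 87.10
g^-0.23 = 3.7^-0.23 = 0.7401
D = 1.25 × 37.21 × 87.10 × 0.7401 = 2998 m
   = 2.998 km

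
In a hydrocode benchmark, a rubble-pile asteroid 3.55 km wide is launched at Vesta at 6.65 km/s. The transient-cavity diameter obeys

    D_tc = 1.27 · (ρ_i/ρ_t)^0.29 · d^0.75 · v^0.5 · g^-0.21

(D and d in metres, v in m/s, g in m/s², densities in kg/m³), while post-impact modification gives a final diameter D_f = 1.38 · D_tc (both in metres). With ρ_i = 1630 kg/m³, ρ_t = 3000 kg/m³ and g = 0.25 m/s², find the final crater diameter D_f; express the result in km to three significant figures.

In SI: d = 3550 m, v = 6650 m/s.
(ρ_i/ρ_t)^0.29 = (1630/3000)^0.29 = 0.8379
d^0.75 = 3550^0.75 = 459.9
v^0.5 = 6650^0.5 = 81.55
g^-0.21 = 0.25^-0.21 = 1.338
D_tc = 1.27 × 0.8379 × 459.9 × 81.55 × 1.338 = 53400 m
D_f = 1.38 × 53400 = 73692 m
     = 73.69 km

D_f ≈ 73.7 km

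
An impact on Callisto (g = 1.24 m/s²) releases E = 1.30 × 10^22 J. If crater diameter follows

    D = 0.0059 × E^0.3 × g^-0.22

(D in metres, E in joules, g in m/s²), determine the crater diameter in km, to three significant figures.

E^0.3 = (1.30 × 10^22)^0.3 = 4.307 × 10^6
g^-0.22 = 1.24^-0.22 = 0.9538
D = 0.0059 × 4.307 × 10^6 × 0.9538 = 24237 m
   = 24.24 km

D ≈ 24.2 km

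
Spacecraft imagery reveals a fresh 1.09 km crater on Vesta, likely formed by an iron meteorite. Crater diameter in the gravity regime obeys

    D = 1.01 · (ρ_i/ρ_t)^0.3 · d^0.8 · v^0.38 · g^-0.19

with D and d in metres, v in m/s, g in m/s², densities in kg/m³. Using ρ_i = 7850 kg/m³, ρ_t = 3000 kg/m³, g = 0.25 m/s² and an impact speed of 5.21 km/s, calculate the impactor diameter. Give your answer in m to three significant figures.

Rearranging for d: d = [D / (1.01 · (7850/3000)^0.3 · 5210^0.38 · 0.25^-0.19)]^(1/0.8).
D = 1090 m.
(7850/3000)^0.3 = 1.335
5210^0.38 = 25.85
0.25^-0.19 = 1.301
Denominator = 1.01 × 1.335 × 25.85 × 1.301 = 45.35
D / 45.35 = 1090 / 45.35 = 24.04
d = 24.04^(1/0.8) = 24.04^1.25 = 53.23 m

d ≈ 53.2 m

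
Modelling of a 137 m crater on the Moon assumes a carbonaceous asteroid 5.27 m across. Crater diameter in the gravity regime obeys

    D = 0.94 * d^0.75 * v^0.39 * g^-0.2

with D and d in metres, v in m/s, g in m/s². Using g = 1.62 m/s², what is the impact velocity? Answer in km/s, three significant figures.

Rearranging for v: v = [D / (0.94 · 5.27^0.75 · 1.62^-0.2)]^(1/0.39).
5.27^0.75 = 3.478
1.62^-0.2 = 0.9080
Denominator = 0.94 × 3.478 × 0.9080 = 2.969
D / 2.969 = 137 / 2.969 = 46.14
v = 46.14^(1/0.39) = 46.14^2.5641 = 18487 m/s

v ≈ 18.5 km/s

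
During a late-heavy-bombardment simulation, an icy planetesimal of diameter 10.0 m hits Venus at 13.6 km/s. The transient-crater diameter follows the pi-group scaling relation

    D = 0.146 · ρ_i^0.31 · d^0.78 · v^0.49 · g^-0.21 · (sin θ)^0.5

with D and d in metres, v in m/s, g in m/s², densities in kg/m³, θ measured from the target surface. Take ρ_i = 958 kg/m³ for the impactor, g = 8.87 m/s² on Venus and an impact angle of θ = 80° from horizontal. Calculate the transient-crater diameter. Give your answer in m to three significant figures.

In SI units: v = 13600 m/s.
ρ_i^0.31 = 958^0.31 = 8.399
d^0.78 = 10^0.78 = 6.026
v^0.49 = 13600^0.49 = 106.0
g^-0.21 = 8.87^-0.21 = 0.6323
(sin 80°)^0.5 = 0.9848^0.5 = 0.9924
D = 0.146 × 8.399 × 6.026 × 106.0 × 0.6323 × 0.9924 = 491.5 m

D ≈ 492 m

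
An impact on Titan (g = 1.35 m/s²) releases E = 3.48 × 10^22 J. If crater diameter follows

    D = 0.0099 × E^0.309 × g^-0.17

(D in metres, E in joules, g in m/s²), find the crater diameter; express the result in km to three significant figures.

E^0.309 = (3.48 × 10^22)^0.309 = 9.233 × 10^6
g^-0.17 = 1.35^-0.17 = 0.9503
D = 0.0099 × 9.233 × 10^6 × 0.9503 = 86864 m
   = 86.86 km

D ≈ 86.9 km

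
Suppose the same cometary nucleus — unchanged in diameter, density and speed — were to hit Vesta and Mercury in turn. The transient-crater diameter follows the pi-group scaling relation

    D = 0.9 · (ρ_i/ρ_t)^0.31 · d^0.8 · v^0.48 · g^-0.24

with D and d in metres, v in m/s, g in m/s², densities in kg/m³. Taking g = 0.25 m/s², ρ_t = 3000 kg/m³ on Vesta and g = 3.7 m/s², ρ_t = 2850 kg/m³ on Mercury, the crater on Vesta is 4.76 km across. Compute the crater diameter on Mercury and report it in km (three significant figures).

D ≈ 2.53 km

The impactor-only factors (d, v, ρ_i) cancel in the ratio, leaving D_Mercury/D_Vesta = (g_Mercury/g_Vesta)^-0.24 · (ρ_t,Vesta/ρ_t,Mercury)^0.31.
(3.7/0.25)^-0.24 = 14.80^-0.24 = 0.5238
(3000/2850)^0.31 = 1.053^0.31 = 1.016
Ratio = 0.5238 × 1.016 = 0.5322
D_Mercury = 0.5322 × 4.76 km = 2.53 km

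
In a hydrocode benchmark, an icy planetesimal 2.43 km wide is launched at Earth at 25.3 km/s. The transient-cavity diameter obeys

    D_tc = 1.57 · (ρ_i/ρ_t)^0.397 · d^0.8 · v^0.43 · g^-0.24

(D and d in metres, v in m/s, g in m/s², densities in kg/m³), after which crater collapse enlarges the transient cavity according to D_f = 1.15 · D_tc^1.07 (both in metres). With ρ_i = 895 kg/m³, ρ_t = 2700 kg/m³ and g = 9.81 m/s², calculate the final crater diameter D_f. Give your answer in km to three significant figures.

In SI: d = 2430 m, v = 25300 m/s.
(ρ_i/ρ_t)^0.397 = (895/2700)^0.397 = 0.6451
d^0.8 = 2430^0.8 = 511.1
v^0.43 = 25300^0.43 = 78.22
g^-0.24 = 9.81^-0.24 = 0.5781
D_tc = 1.57 × 0.6451 × 511.1 × 78.22 × 0.5781 = 23410 m
D_f = 1.15 × (23410)^1.07 = 54445 m
     = 54.44 km

D_f ≈ 54.4 km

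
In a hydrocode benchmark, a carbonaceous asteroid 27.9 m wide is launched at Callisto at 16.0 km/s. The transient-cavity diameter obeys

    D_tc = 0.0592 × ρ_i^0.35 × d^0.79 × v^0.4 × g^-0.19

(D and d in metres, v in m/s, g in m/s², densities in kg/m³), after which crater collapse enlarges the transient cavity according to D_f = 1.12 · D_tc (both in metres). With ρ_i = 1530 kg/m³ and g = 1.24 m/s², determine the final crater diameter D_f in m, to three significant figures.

D_f ≈ 552 m

v = 16000 m/s.
ρ_i^0.35 = 1530^0.35 = 13.02
d^0.79 = 27.9^0.79 = 13.87
v^0.4 = 16000^0.4 = 48.04
g^-0.19 = 1.24^-0.19 = 0.9600
D_tc = 0.0592 × 13.02 × 13.87 × 48.04 × 0.9600 = 493.0 m
D_f = 1.12 × 493.0 = 552.2 m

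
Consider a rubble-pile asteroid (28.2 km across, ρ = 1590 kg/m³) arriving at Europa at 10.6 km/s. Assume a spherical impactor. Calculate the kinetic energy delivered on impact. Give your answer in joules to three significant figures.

d = 28200 m; v = 10600 m/s.
Mass m = (π/6) ρ d³ = (π/6) × 1590 × (28200)³ = 1.867 × 10^16 kg
E = ½ m v² = 0.5 × 1.867 × 10^16 × (10600)² = 1.049 × 10^24 J

E ≈ 1.05 × 10^24 J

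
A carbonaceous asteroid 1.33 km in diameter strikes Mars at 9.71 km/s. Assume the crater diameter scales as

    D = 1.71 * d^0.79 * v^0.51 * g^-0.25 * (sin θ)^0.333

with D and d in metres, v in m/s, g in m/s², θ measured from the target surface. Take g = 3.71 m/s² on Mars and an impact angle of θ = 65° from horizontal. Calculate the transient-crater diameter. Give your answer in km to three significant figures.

D ≈ 37.8 km

In SI units: d = 1330 m, v = 9710 m/s.
d^0.79 = 1330^0.79 = 293.7
v^0.51 = 9710^0.51 = 108.0
g^-0.25 = 3.71^-0.25 = 0.7205
(sin 65°)^0.333 = 0.9063^0.333 = 0.9678
D = 1.71 × 293.7 × 108.0 × 0.7205 × 0.9678 = 37822 m
   = 37.82 km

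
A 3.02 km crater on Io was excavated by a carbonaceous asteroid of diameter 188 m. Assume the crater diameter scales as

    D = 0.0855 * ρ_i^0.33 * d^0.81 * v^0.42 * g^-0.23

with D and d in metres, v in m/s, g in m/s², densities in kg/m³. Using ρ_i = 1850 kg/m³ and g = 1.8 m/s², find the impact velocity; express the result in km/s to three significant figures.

Rearranging for v: v = [D / (0.0855 · 1850^0.33 · 188^0.81 · 1.8^-0.23)]^(1/0.42).
D = 3020 m.
1850^0.33 = 11.97
188^0.81 = 69.51
1.8^-0.23 = 0.8735
Denominator = 0.0855 × 11.97 × 69.51 × 0.8735 = 62.14
D / 62.14 = 3020 / 62.14 = 48.60
v = 48.60^(1/0.42) = 48.60^2.381 = 10372 m/s

v ≈ 10.4 km/s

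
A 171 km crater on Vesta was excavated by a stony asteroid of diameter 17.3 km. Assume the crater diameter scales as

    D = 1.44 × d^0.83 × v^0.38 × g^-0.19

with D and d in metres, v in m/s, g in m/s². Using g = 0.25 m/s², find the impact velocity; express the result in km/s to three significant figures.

v ≈ 6.26 km/s

Rearranging for v: v = [D / (1.44 · 17300^0.83 · 0.25^-0.19)]^(1/0.38).
D = 171000 m.
17300^0.83 = 3293
0.25^-0.19 = 1.301
Denominator = 1.44 × 3293 × 1.301 = 6169
D / 6169 = 171000 / 6169 = 27.72
v = 27.72^(1/0.38) = 27.72^2.6316 = 6264 m/s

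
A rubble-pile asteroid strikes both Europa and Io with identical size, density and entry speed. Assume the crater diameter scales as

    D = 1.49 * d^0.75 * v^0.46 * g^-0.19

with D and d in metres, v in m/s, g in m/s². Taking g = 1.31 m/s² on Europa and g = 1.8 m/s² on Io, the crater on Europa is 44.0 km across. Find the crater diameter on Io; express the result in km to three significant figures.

D ≈ 41.4 km

All impactor-dependent factors cancel in the ratio, leaving D_Io/D_Europa = (g_Io/g_Europa)^-0.19.
(1.8/1.31)^-0.19 = 1.374^-0.19 = 0.9414
D_Io = 0.9414 × 44.0 km = 41.4 km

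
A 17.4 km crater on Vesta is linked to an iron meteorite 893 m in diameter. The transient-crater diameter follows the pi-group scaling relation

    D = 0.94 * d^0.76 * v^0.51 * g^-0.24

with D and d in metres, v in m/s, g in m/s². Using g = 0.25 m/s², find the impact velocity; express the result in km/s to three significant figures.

v ≈ 4.86 km/s

Rearranging for v: v = [D / (0.94 · 893^0.76 · 0.25^-0.24)]^(1/0.51).
D = 17400 m.
893^0.76 = 174.8
0.25^-0.24 = 1.395
Denominator = 0.94 × 174.8 × 1.395 = 229.2
D / 229.2 = 17400 / 229.2 = 75.92
v = 75.92^(1/0.51) = 75.92^1.9608 = 4864 m/s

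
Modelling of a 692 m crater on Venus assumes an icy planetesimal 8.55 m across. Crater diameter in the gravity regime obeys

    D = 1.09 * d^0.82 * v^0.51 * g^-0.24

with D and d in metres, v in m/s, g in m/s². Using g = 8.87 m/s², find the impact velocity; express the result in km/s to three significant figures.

v ≈ 27.7 km/s

Rearranging for v: v = [D / (1.09 · 8.55^0.82 · 8.87^-0.24)]^(1/0.51).
8.55^0.82 = 5.810
8.87^-0.24 = 0.5922
Denominator = 1.09 × 5.810 × 0.5922 = 3.750
D / 3.750 = 692 / 3.750 = 184.5
v = 184.5^(1/0.51) = 184.5^1.9608 = 27744 m/s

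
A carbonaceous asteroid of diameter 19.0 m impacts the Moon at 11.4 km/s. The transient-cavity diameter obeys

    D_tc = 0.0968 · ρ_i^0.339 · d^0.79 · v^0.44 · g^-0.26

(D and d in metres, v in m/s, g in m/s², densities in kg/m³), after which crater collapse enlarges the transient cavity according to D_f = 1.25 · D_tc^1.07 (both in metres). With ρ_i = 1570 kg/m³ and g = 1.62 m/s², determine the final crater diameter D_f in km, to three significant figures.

v = 11400 m/s.
ρ_i^0.339 = 1570^0.339 = 12.12
d^0.79 = 19^0.79 = 10.24
v^0.44 = 11400^0.44 = 60.96
g^-0.26 = 1.62^-0.26 = 0.8821
D_tc = 0.0968 × 12.12 × 10.24 × 60.96 × 0.8821 = 646.0 m
D_f = 1.25 × (646.0)^1.07 = 1270 m
     = 1.270 km

D_f ≈ 1.27 km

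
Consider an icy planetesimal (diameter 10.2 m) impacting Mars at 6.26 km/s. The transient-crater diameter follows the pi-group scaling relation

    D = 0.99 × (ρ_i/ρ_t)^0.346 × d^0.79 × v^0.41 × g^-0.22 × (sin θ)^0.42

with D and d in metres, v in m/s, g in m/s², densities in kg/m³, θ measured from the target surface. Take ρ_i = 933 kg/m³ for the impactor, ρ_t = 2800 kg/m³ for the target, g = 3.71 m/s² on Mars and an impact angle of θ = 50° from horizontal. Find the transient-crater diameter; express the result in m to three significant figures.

In SI units: v = 6260 m/s.
(ρ_i/ρ_t)^0.346 = (933/2800)^0.346 = 0.6837
d^0.79 = 10.2^0.79 = 6.263
v^0.41 = 6260^0.41 = 36.02
g^-0.22 = 3.71^-0.22 = 0.7494
(sin 50°)^0.42 = 0.7660^0.42 = 0.8941
D = 0.99 × 0.6837 × 6.263 × 36.02 × 0.7494 × 0.8941 = 102.3 m

D ≈ 102 m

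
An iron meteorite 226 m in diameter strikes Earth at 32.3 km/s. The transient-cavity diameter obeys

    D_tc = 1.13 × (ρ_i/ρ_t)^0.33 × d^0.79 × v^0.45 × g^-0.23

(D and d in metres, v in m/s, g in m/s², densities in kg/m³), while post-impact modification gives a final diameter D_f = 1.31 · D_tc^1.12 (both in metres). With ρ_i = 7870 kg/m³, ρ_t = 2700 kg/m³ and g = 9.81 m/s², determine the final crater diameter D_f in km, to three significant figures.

v = 32300 m/s.
(ρ_i/ρ_t)^0.33 = (7870/2700)^0.33 = 1.423
d^0.79 = 226^0.79 = 72.40
v^0.45 = 32300^0.45 = 106.9
g^-0.23 = 9.81^-0.23 = 0.5914
D_tc = 1.13 × 1.423 × 72.40 × 106.9 × 0.5914 = 7360 m
D_f = 1.31 × (7360)^1.12 = 28066 m
     = 28.07 km

D_f ≈ 28.1 km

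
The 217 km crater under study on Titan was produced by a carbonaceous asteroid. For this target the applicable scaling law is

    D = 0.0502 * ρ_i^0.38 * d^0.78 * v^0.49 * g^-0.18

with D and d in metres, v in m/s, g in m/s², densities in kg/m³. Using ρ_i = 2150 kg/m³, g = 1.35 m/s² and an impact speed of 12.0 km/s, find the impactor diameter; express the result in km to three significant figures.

Rearranging for d: d = [D / (0.0502 · 2150^0.38 · 12000^0.49 · 1.35^-0.18)]^(1/0.78).
D = 217000 m.
2150^0.38 = 18.46
12000^0.49 = 99.72
1.35^-0.18 = 0.9474
Denominator = 0.0502 × 18.46 × 99.72 × 0.9474 = 87.55
D / 87.55 = 217000 / 87.55 = 2479
d = 2479^(1/0.78) = 2479^1.2821 = 22480 m

d ≈ 22.5 km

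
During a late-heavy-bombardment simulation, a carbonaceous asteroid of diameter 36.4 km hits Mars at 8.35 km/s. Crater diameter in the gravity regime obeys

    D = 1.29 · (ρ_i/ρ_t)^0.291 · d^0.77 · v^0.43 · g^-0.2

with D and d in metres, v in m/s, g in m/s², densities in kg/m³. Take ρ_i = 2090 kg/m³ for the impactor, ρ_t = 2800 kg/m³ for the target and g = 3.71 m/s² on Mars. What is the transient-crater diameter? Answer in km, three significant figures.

D ≈ 144 km

In SI units: d = 36400 m, v = 8350 m/s.
(ρ_i/ρ_t)^0.291 = (2090/2800)^0.291 = 0.9184
d^0.77 = 36400^0.77 = 3251
v^0.43 = 8350^0.43 = 48.57
g^-0.2 = 3.71^-0.2 = 0.7694
D = 1.29 × 0.9184 × 3251 × 48.57 × 0.7694 = 1.439 × 10^5 m
   = 143.9 km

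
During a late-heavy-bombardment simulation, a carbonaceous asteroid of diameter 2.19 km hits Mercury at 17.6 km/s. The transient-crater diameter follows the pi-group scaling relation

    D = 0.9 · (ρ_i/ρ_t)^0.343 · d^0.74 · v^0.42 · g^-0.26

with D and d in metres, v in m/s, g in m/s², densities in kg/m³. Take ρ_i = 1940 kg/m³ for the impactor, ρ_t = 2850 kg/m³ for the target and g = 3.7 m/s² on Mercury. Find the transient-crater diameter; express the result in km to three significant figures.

D ≈ 10.1 km

In SI units: d = 2190 m, v = 17600 m/s.
(ρ_i/ρ_t)^0.343 = (1940/2850)^0.343 = 0.8764
d^0.74 = 2190^0.74 = 296.4
v^0.42 = 17600^0.42 = 60.69
g^-0.26 = 3.7^-0.26 = 0.7117
D = 0.9 × 0.8764 × 296.4 × 60.69 × 0.7117 = 10098 m
   = 10.10 km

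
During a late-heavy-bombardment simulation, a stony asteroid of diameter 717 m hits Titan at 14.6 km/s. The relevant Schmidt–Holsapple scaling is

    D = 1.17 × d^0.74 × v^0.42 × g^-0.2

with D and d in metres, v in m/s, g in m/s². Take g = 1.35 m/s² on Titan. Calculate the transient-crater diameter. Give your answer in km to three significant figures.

D ≈ 8.02 km

In SI units: v = 14600 m/s.
d^0.74 = 717^0.74 = 129.7
v^0.42 = 14600^0.42 = 56.11
g^-0.2 = 1.35^-0.2 = 0.9417
D = 1.17 × 129.7 × 56.11 × 0.9417 = 8018 m
   = 8.018 km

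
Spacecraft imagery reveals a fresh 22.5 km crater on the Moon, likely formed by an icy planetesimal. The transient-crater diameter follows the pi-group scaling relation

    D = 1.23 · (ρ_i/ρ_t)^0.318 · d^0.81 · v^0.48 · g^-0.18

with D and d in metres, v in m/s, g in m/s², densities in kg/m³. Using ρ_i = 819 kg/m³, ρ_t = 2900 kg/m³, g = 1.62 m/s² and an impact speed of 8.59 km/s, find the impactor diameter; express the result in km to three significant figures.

Rearranging for d: d = [D / (1.23 · (819/2900)^0.318 · 8590^0.48 · 1.62^-0.18)]^(1/0.81).
D = 22500 m.
(819/2900)^0.318 = 0.6689
8590^0.48 = 77.32
1.62^-0.18 = 0.9168
Denominator = 1.23 × 0.6689 × 77.32 × 0.9168 = 58.32
D / 58.32 = 22500 / 58.32 = 385.8
d = 385.8^(1/0.81) = 385.8^1.2346 = 1560 m

d ≈ 1.56 km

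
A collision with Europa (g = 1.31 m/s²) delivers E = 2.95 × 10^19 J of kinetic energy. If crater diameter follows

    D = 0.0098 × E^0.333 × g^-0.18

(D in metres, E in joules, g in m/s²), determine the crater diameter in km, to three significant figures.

D ≈ 28.4 km

E^0.333 = (2.95 × 10^19)^0.333 = 3.044 × 10^6
g^-0.18 = 1.31^-0.18 = 0.9526
D = 0.0098 × 3.044 × 10^6 × 0.9526 = 28417 m
   = 28.42 km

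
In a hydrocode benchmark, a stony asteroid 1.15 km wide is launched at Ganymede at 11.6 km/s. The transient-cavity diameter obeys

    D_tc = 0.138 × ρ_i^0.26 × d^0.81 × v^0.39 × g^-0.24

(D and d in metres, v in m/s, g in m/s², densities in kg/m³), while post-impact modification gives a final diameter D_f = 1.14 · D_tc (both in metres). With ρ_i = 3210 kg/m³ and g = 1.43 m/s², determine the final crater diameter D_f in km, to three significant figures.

In SI: d = 1150 m, v = 11600 m/s.
ρ_i^0.26 = 3210^0.26 = 8.160
d^0.81 = 1150^0.81 = 301.4
v^0.39 = 11600^0.39 = 38.47
g^-0.24 = 1.43^-0.24 = 0.9177
D_tc = 0.138 × 8.160 × 301.4 × 38.47 × 0.9177 = 11980 m
D_f = 1.14 × 11980 = 13657 m
     = 13.66 km

D_f ≈ 13.7 km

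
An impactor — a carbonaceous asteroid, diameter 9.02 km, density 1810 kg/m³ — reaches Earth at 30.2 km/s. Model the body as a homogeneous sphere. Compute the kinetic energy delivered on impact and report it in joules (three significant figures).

E ≈ 3.17 × 10^23 J

d = 9020 m; v = 30200 m/s.
Mass m = (π/6) ρ d³ = (π/6) × 1810 × (9020)³ = 6.955 × 10^14 kg
E = ½ m v² = 0.5 × 6.955 × 10^14 × (30200)² = 3.172 × 10^23 J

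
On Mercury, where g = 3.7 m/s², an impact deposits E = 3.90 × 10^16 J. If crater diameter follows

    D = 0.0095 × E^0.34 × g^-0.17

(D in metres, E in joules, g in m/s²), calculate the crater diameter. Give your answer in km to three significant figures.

D ≈ 3.33 km

E^0.34 = (3.90 × 10^16)^0.34 = 4.375 × 10^5
g^-0.17 = 3.7^-0.17 = 0.8006
D = 0.0095 × 4.375 × 10^5 × 0.8006 = 3327 m
   = 3.327 km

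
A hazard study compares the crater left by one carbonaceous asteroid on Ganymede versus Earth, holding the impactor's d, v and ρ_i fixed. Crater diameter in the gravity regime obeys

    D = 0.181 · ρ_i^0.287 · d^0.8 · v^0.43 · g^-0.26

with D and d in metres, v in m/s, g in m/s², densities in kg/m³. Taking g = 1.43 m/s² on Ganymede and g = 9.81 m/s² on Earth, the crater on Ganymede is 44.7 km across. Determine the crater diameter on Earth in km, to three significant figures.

All impactor-dependent factors cancel in the ratio, leaving D_Earth/D_Ganymede = (g_Earth/g_Ganymede)^-0.26.
(9.81/1.43)^-0.26 = 6.860^-0.26 = 0.6061
D_Earth = 0.6061 × 44.7 km = 27.1 km

D ≈ 27.1 km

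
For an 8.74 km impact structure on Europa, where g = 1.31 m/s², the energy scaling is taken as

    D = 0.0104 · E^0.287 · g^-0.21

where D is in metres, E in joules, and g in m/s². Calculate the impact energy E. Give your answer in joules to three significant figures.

E ≈ 5.35 × 10^20 J

Rearranging: E = [D / (0.0104 · g^-0.21)]^(1/0.287).
D = 8740 m.
g^-0.21 = 1.31^-0.21 = 0.9449
D / (0.0104 × 0.9449) = 8740 / (9.827 × 10^-3) = 8.894 × 10^5
E = (8.894 × 10^5)^3.4843 = 5.351 × 10^20 J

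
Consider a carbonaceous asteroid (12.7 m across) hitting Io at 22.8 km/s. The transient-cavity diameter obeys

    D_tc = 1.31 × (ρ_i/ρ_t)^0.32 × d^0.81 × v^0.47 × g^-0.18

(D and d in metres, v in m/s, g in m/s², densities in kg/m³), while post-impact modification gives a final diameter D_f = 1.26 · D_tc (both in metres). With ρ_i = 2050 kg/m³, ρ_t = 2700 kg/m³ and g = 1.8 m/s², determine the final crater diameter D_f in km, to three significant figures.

D_f ≈ 1.19 km

v = 22800 m/s.
(ρ_i/ρ_t)^0.32 = (2050/2700)^0.32 = 0.9156
d^0.81 = 12.7^0.81 = 7.836
v^0.47 = 22800^0.47 = 111.7
g^-0.18 = 1.8^-0.18 = 0.8996
D_tc = 1.31 × 0.9156 × 7.836 × 111.7 × 0.8996 = 944.4 m
D_f = 1.26 × 944.4 = 1190 m
     = 1.190 km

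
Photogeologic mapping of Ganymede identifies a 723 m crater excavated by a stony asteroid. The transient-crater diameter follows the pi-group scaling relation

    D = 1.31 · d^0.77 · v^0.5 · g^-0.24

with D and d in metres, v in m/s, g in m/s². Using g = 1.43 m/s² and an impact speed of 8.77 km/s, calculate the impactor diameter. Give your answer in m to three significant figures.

Rearranging for d: d = [D / (1.31 · 8770^0.5 · 1.43^-0.24)]^(1/0.77).
8770^0.5 = 93.65
1.43^-0.24 = 0.9177
Denominator = 1.31 × 93.65 × 0.9177 = 112.6
D / 112.6 = 723 / 112.6 = 6.421
d = 6.421^(1/0.77) = 6.421^1.2987 = 11.19 m

d ≈ 11.2 m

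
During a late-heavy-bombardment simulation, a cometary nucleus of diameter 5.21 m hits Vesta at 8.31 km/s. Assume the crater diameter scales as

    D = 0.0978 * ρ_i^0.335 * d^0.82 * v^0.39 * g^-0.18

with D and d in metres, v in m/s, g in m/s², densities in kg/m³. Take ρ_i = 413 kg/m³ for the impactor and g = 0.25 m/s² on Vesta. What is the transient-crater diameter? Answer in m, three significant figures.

D ≈ 123 m

In SI units: v = 8310 m/s.
ρ_i^0.335 = 413^0.335 = 7.522
d^0.82 = 5.21^0.82 = 3.871
v^0.39 = 8310^0.39 = 33.78
g^-0.18 = 0.25^-0.18 = 1.283
D = 0.0978 × 7.522 × 3.871 × 33.78 × 1.283 = 123.4 m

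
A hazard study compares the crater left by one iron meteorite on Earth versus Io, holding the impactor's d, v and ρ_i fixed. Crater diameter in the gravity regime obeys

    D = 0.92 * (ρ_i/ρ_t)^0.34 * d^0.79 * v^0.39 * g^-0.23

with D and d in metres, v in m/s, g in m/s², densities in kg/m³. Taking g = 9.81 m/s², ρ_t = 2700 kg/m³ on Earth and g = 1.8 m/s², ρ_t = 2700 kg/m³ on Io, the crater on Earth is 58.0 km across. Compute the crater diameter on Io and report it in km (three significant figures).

The impactor-only factors (d, v, ρ_i) cancel in the ratio, leaving D_Io/D_Earth = (g_Io/g_Earth)^-0.23 · (ρ_t,Earth/ρ_t,Io)^0.34.
(1.8/9.81)^-0.23 = 0.1835^-0.23 = 1.477
(2700/2700)^0.34 = 1.000^0.34 = 1.000
Ratio = 1.477 × 1.000 = 1.477
D_Io = 1.477 × 58.0 km = 85.7 km

D ≈ 85.7 km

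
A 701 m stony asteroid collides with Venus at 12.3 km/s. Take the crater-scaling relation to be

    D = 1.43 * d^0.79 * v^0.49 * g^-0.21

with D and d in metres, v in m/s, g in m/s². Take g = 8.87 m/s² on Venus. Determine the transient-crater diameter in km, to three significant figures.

D ≈ 16.2 km

In SI units: v = 12300 m/s.
d^0.79 = 701^0.79 = 177.1
v^0.49 = 12300^0.49 = 100.9
g^-0.21 = 8.87^-0.21 = 0.6323
D = 1.43 × 177.1 × 100.9 × 0.6323 = 16157 m
   = 16.16 km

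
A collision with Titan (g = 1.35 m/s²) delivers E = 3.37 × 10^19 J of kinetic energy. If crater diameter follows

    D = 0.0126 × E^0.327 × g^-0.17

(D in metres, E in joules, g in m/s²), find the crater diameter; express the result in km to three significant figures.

E^0.327 = (3.37 × 10^19)^0.327 = 2.430 × 10^6
g^-0.17 = 1.35^-0.17 = 0.9503
D = 0.0126 × 2.430 × 10^6 × 0.9503 = 29096 m
   = 29.10 km

D ≈ 29.1 km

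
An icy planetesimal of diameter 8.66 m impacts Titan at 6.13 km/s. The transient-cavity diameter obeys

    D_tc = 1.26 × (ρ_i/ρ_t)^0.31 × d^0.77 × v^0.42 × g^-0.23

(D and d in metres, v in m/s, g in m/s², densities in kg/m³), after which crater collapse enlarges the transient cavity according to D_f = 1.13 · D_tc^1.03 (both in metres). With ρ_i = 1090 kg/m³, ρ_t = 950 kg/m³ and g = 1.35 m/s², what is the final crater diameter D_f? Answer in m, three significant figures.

v = 6130 m/s.
(ρ_i/ρ_t)^0.31 = (1090/950)^0.31 = 1.044
d^0.77 = 8.66^0.77 = 5.271
v^0.42 = 6130^0.42 = 38.97
g^-0.23 = 1.35^-0.23 = 0.9333
D_tc = 1.26 × 1.044 × 5.271 × 38.97 × 0.9333 = 252.2 m
D_f = 1.13 × (252.2)^1.03 = 336.4 m

D_f ≈ 336 m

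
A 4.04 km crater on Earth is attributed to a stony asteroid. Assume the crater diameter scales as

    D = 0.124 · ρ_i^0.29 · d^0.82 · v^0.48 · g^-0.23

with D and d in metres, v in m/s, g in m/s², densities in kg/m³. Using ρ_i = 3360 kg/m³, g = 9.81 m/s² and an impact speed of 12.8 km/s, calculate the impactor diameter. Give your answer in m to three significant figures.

Rearranging for d: d = [D / (0.124 · 3360^0.29 · 12800^0.48 · 9.81^-0.23)]^(1/0.82).
D = 4040 m.
3360^0.29 = 10.54
12800^0.48 = 93.64
9.81^-0.23 = 0.5914
Denominator = 0.124 × 10.54 × 93.64 × 0.5914 = 72.38
D / 72.38 = 4040 / 72.38 = 55.82
d = 55.82^(1/0.82) = 55.82^1.2195 = 135.0 m

d ≈ 135 m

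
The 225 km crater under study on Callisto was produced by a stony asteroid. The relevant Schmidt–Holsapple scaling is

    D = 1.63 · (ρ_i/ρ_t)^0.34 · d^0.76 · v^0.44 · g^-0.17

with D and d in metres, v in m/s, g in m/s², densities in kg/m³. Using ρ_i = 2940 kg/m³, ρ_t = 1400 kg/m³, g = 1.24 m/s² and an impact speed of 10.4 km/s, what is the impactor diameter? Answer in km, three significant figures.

d ≈ 20.6 km

Rearranging for d: d = [D / (1.63 · (2940/1400)^0.34 · 10400^0.44 · 1.24^-0.17)]^(1/0.76).
D = 225000 m.
(2940/1400)^0.34 = 1.287
10400^0.44 = 58.55
1.24^-0.17 = 0.9641
Denominator = 1.63 × 1.287 × 58.55 × 0.9641 = 118.4
D / 118.4 = 225000 / 118.4 = 1900
d = 1900^(1/0.76) = 1900^1.3158 = 20615 m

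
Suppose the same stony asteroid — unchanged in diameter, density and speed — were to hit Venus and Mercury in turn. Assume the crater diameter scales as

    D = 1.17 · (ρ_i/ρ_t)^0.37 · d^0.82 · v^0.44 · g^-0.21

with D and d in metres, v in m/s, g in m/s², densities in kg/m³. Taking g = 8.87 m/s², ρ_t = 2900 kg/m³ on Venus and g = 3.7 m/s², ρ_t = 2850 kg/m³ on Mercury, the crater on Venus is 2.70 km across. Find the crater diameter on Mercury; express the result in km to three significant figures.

The impactor-only factors (d, v, ρ_i) cancel in the ratio, leaving D_Mercury/D_Venus = (g_Mercury/g_Venus)^-0.21 · (ρ_t,Venus/ρ_t,Mercury)^0.37.
(3.7/8.87)^-0.21 = 0.4171^-0.21 = 1.202
(2900/2850)^0.37 = 1.018^0.37 = 1.007
Ratio = 1.202 × 1.007 = 1.210
D_Mercury = 1.210 × 2.70 km = 3.27 km

D ≈ 3.27 km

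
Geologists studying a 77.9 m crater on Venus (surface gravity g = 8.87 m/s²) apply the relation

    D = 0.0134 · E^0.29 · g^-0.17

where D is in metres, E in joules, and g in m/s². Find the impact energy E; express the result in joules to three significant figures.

Rearranging: E = [D / (0.0134 · g^-0.17)]^(1/0.29).
g^-0.17 = 8.87^-0.17 = 0.6900
D / (0.0134 × 0.6900) = 77.9 / (9.246 × 10^-3) = 8.425 × 10^3
E = (8.425 × 10^3)^3.4483 = 3.440 × 10^13 J

E ≈ 3.44 × 10^13 J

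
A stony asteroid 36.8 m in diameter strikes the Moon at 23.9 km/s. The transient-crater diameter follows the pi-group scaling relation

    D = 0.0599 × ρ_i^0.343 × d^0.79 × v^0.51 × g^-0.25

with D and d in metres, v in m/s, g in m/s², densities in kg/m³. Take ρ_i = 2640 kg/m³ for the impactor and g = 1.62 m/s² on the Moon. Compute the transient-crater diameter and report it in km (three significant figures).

D ≈ 2.34 km

In SI units: v = 23900 m/s.
ρ_i^0.343 = 2640^0.343 = 14.91
d^0.79 = 36.8^0.79 = 17.26
v^0.51 = 23900^0.51 = 171.0
g^-0.25 = 1.62^-0.25 = 0.8864
D = 0.0599 × 14.91 × 17.26 × 171.0 × 0.8864 = 2337 m
   = 2.337 km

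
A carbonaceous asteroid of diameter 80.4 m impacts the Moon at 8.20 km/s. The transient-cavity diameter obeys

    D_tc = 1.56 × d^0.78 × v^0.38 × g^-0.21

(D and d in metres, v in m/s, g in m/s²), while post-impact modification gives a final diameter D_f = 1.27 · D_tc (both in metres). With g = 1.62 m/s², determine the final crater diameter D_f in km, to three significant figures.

v = 8200 m/s.
d^0.78 = 80.4^0.78 = 30.63
v^0.38 = 8200^0.38 = 30.71
g^-0.21 = 1.62^-0.21 = 0.9037
D_tc = 1.56 × 30.63 × 30.71 × 0.9037 = 1326 m
D_f = 1.27 × 1326 = 1684 m
     = 1.684 km

D_f ≈ 1.68 km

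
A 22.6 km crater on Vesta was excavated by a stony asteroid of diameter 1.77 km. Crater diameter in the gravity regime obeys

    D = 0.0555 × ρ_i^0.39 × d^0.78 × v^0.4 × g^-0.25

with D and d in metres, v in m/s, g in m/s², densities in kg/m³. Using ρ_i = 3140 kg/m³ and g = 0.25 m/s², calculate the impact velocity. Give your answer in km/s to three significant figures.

Rearranging for v: v = [D / (0.0555 · 3140^0.39 · 1770^0.78 · 0.25^-0.25)]^(1/0.4).
D = 22600 m.
3140^0.39 = 23.11
1770^0.78 = 341.5
0.25^-0.25 = 1.414
Denominator = 0.0555 × 23.11 × 341.5 × 1.414 = 619.3
D / 619.3 = 22600 / 619.3 = 36.49
v = 36.49^(1/0.4) = 36.49^2.5 = 8043 m/s

v ≈ 8.04 km/s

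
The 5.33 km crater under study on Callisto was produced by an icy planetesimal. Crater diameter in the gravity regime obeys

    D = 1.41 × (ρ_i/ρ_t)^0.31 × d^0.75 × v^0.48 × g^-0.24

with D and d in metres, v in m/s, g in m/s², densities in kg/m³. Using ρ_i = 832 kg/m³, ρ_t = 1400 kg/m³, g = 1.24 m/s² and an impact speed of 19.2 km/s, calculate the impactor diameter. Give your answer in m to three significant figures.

Rearranging for d: d = [D / (1.41 · (832/1400)^0.31 · 19200^0.48 · 1.24^-0.24)]^(1/0.75).
D = 5330 m.
(832/1400)^0.31 = 0.8510
19200^0.48 = 113.8
1.24^-0.24 = 0.9497
Denominator = 1.41 × 0.8510 × 113.8 × 0.9497 = 129.7
D / 129.7 = 5330 / 129.7 = 41.09
d = 41.09^(1/0.75) = 41.09^1.3333 = 141.8 m

d ≈ 142 m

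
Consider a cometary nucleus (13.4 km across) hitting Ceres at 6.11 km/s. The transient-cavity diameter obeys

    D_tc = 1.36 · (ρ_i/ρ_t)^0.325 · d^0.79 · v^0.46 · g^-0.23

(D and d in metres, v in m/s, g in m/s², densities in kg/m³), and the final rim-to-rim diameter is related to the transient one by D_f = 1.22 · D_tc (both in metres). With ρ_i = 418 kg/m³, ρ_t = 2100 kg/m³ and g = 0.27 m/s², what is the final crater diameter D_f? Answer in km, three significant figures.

In SI: d = 13400 m, v = 6110 m/s.
(ρ_i/ρ_t)^0.325 = (418/2100)^0.325 = 0.5918
d^0.79 = 13400^0.79 = 1821
v^0.46 = 6110^0.46 = 55.15
g^-0.23 = 0.27^-0.23 = 1.351
D_tc = 1.36 × 0.5918 × 1821 × 55.15 × 1.351 = 1.092 × 10^5 m
D_f = 1.22 × 1.092 × 10^5 = 1.332 × 10^5 m
     = 133.2 km

D_f ≈ 133 km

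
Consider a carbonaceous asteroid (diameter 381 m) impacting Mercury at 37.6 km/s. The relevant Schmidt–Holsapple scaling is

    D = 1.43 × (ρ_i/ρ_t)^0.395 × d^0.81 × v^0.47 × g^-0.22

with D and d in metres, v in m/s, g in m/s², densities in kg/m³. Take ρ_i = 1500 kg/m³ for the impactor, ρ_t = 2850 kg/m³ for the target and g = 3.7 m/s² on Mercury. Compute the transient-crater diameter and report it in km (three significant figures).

D ≈ 14.5 km

In SI units: v = 37600 m/s.
(ρ_i/ρ_t)^0.395 = (1500/2850)^0.395 = 0.7761
d^0.81 = 381^0.81 = 123.2
v^0.47 = 37600^0.47 = 141.4
g^-0.22 = 3.7^-0.22 = 0.7499
D = 1.43 × 0.7761 × 123.2 × 141.4 × 0.7499 = 14498 m
   = 14.50 km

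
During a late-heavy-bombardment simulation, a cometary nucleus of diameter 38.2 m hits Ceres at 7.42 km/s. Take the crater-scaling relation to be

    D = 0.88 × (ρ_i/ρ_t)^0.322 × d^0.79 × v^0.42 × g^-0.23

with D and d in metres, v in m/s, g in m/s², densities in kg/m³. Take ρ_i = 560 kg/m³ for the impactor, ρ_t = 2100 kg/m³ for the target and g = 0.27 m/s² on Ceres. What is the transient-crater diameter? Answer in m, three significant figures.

D ≈ 583 m

In SI units: v = 7420 m/s.
(ρ_i/ρ_t)^0.322 = (560/2100)^0.322 = 0.6534
d^0.79 = 38.2^0.79 = 17.78
v^0.42 = 7420^0.42 = 42.22
g^-0.23 = 0.27^-0.23 = 1.351
D = 0.88 × 0.6534 × 17.78 × 42.22 × 1.351 = 583.1 m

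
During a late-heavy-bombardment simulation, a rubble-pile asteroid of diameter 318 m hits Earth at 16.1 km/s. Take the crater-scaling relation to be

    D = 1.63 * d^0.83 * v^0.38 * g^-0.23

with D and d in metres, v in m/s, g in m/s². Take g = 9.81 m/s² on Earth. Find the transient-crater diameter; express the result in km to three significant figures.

In SI units: v = 16100 m/s.
d^0.83 = 318^0.83 = 119.4
v^0.38 = 16100^0.38 = 39.68
g^-0.23 = 9.81^-0.23 = 0.5914
D = 1.63 × 119.4 × 39.68 × 0.5914 = 4567 m
   = 4.567 km

D ≈ 4.57 km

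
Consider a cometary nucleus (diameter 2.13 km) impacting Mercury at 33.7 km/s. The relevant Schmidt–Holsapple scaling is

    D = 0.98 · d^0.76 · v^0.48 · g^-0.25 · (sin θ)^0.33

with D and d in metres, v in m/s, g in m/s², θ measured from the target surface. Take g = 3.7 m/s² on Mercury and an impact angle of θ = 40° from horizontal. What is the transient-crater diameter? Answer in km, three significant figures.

D ≈ 30.8 km

In SI units: d = 2130 m, v = 33700 m/s.
d^0.76 = 2130^0.76 = 338.5
v^0.48 = 33700^0.48 = 149.0
g^-0.25 = 3.7^-0.25 = 0.7210
(sin 40°)^0.33 = 0.6428^0.33 = 0.8643
D = 0.98 × 338.5 × 149.0 × 0.7210 × 0.8643 = 30801 m
   = 30.80 km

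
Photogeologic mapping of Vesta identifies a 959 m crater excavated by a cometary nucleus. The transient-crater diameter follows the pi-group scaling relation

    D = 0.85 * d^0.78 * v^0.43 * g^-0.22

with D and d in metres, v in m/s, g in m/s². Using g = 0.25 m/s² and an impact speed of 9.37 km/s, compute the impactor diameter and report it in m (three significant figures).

Rearranging for d: d = [D / (0.85 · 9370^0.43 · 0.25^-0.22)]^(1/0.78).
9370^0.43 = 51.03
0.25^-0.22 = 1.357
Denominator = 0.85 × 51.03 × 1.357 = 58.86
D / 58.86 = 959 / 58.86 = 16.29
d = 16.29^(1/0.78) = 16.29^1.2821 = 35.79 m

d ≈ 35.8 m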